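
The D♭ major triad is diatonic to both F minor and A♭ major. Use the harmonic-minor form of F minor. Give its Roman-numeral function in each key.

VI in F minor; IV in A♭ major

The scale of F minor (harmonic minor) is F G A♭ B♭ C D♭ E; D♭ is degree 6, and the triad built there (D♭-F-A♭) is major, so it is VI.
The scale of A♭ major is A♭ B♭ C D♭ E♭ F G; D♭ is degree 4, and the triad built there (D♭-F-A♭) is major, so it is IV.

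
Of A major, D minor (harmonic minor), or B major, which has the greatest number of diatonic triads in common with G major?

Triads of G major: G (I), Am (ii), Bm (iii), C (IV), D (V), Em (vi), F#dim (vii°).
A major shares 2: Bm, D.
D minor (harmonic minor) shares 0: none.
B major shares 0: none.
The most common triads (2) are shared with A major.

A major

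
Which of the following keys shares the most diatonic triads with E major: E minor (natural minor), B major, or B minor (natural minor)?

Triads of E major: E major (I), F# minor (ii), G# minor (iii), A major (IV), B major (V), C# minor (vi), D# diminished (vii°).
E minor (natural minor) shares 0: none.
B major shares 4: E, G#m, B, C#m.
B minor (natural minor) shares 2: F#m, A.
The most common triads (4) are shared with B major.

B major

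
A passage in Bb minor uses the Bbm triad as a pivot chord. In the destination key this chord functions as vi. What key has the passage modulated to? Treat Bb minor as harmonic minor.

The numeral vi denotes a minor triad on scale degree 6. With Bb on degree 6, the tonic of the new key is Db.
Degree 6 carries a minor triad in major keys, so the destination is Db major.
Check: the diatonic triads of Db major are Db (I), Ebm (ii), Fm (iii), Gb (IV), Ab (V), Bbm (vi), Cdim (vii°) — Bbm is indeed vi.

Db major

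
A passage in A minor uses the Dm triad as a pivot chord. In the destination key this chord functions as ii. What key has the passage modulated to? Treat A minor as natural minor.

C major

The numeral ii denotes a minor triad on scale degree 2. With D on degree 2, the tonic of the new key is C.
Degree 2 carries a minor triad in major keys, so the destination is C major.
Check: the diatonic triads of C major are C (I), Dm (ii), Em (iii), F (IV), G (V), Am (vi), Bdim (vii°) — Dm is indeed ii.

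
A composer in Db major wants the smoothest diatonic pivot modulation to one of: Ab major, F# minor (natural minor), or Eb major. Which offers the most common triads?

Triads of Db major: Db major (I), Eb minor (ii), F minor (iii), Gb major (IV), Ab major (V), Bb minor (vi), C diminished (vii°).
Ab major shares 4: Db, Fm, Ab, Bbm.
F# minor (natural minor) shares 0: none.
Eb major shares 2: Fm, Ab.
The most common triads (4) are shared with Ab major.

Ab major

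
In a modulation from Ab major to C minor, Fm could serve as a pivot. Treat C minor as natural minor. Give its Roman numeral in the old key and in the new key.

vi in Ab major; iv in C minor

The scale of Ab major is Ab Bb C Db Eb F G; F is degree 6, and the triad built there (F-Ab-C) is minor, so it is vi.
The scale of C minor (natural minor) is C D Eb F G Ab Bb; F is degree 4, and the triad built there (F-Ab-C) is minor, so it is iv.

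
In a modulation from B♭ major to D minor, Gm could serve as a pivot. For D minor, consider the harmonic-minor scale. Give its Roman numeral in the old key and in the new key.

The scale of B♭ major is B♭ C D E♭ F G A; G is degree 6, and the triad built there (G-B♭-D) is minor, so it is vi.
The scale of D minor (harmonic minor) is D E F G A B♭ C♯; G is degree 4, and the triad built there (G-B♭-D) is minor, so it is iv.

vi in B♭ major; iv in D minor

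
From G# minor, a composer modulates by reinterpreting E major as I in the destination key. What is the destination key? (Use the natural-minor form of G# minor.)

The numeral I denotes a major triad on scale degree 1. With E on degree 1, the tonic of the new key is E.
Degree 1 carries a major triad in major keys, so the destination is E major.
Check: the diatonic triads of E major are E (I), F#m (ii), G#m (iii), A (IV), B (V), C#m (vi), D#dim (vii°) — E major is indeed I.

E major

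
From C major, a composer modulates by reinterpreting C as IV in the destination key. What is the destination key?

G major

The numeral IV denotes a major triad on scale degree 4. With C on degree 4, the tonic of the new key is G.
Degree 4 carries a major triad in major keys, so the destination is G major.
Check: the diatonic triads of G major are G (I), Am (ii), Bm (iii), C (IV), D (V), Em (vi), F#dim (vii°) — C is indeed IV.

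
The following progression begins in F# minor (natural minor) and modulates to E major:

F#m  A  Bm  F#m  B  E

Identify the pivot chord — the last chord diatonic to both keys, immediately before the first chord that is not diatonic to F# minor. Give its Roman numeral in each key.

F#m — i in F# minor, ii in E major

Chords diatonic to F# minor: F#m, G#dim, A, Bm, C#m, D, E.
Reading the progression, the first chord not in that set is B, so the modulation leaves F# minor there.
The chord immediately before B is F#m, which is diatonic to both keys: i in F# minor and ii in E major.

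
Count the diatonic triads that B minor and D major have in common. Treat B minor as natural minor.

7

Diatonic triads of B minor (natural minor): B minor (i), C# diminished (ii°), D major (III), E minor (iv), F# minor (v), G major (VI), A major (VII).
Diatonic triads of D major: D major (I), E minor (ii), F# minor (iii), G major (IV), A major (V), B minor (vi), C# diminished (vii°).
Matching root and quality in both lists: B minor, C# diminished, D major, E minor, F# minor, G major, A major.
That gives 7 common triads.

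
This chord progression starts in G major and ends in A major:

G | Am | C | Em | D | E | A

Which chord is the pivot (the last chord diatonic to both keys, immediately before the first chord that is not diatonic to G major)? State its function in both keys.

D — V in G major, IV in A major

Chords diatonic to G major: G, Am, Bm, C, D, Em, F#dim.
Reading the progression, the first chord not in that set is E, so the modulation leaves G major there.
The chord immediately before E is D, which is diatonic to both keys: V in G major and IV in A major.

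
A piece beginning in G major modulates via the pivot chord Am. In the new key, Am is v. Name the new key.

D minor

The numeral v denotes a minor triad on scale degree 5. With A on degree 5, the tonic of the new key is D.
Degree 5 carries a minor triad in natural-minor keys, so the destination is D minor.
Check: the diatonic triads of D minor (natural minor) are Dm (i), Edim (ii°), F (III), Gm (iv), Am (v), Bb (VI), C (VII) — Am is indeed v.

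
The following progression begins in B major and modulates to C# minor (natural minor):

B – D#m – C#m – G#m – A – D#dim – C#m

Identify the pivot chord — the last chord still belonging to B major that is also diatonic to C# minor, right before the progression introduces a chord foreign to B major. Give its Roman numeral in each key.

Chords diatonic to B major: B, C#m, D#m, E, F#, G#m, A#dim.
Reading the progression, the first chord not in that set is A, so the modulation leaves B major there.
The chord immediately before A is G#m, which is diatonic to both keys: vi in B major and v in C# minor.

G#m — vi in B major, v in C# minor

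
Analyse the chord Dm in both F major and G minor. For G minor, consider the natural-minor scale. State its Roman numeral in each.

The scale of F major is F G A B♭ C D E; D is degree 6, and the triad built there (D-F-A) is minor, so it is vi.
The scale of G minor (natural minor) is G A B♭ C D E♭ F; D is degree 5, and the triad built there (D-F-A) is minor, so it is v.

vi in F major; v in G minor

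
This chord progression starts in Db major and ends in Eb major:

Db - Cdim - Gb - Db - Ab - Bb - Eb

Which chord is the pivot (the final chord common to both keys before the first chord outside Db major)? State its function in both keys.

Chords diatonic to Db major: Db, Ebm, Fm, Gb, Ab, Bbm, Cdim.
Reading the progression, the first chord not in that set is Bb, so the modulation leaves Db major there.
The chord immediately before Bb is Ab, which is diatonic to both keys: V in Db major and IV in Eb major.

Ab — V in Db major, IV in Eb major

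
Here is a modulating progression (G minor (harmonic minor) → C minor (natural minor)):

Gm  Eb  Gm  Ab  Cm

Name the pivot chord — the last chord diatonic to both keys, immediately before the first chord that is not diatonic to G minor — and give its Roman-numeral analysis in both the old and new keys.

Gm — i in G minor, v in C minor

Chords diatonic to G minor: Gm, Adim, Bbaug, Cm, D, Eb, F#dim.
Reading the progression, the first chord not in that set is Ab, so the modulation leaves G minor there.
The chord immediately before Ab is Gm, which is diatonic to both keys: i in G minor and v in C minor.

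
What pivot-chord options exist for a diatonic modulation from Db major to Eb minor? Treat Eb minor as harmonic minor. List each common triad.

Triads in Db major: Db (I), Ebm (ii), Fm (iii), Gb (IV), Ab (V), Bbm (vi), Cdim (vii°).
Triads in Eb minor (harmonic minor): Ebm (i), Fdim (ii°), Gbaug (III+), Abm (iv), Bb (V), Cb (VI), Ddim (vii°).
Shared triads with their functions: Ebm (ii in Db major, i in Eb minor).

Ebm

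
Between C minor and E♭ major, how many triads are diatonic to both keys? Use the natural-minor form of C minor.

Diatonic triads of C minor (natural minor): Cm (i), Ddim (ii°), E♭ (III), Fm (iv), Gm (v), A♭ (VI), B♭ (VII).
Diatonic triads of E♭ major: E♭ (I), Fm (ii), Gm (iii), A♭ (IV), B♭ (V), Cm (vi), Ddim (vii°).
Matching root and quality in both lists: Cm, Ddim, E♭, Fm, Gm, A♭, B♭.
That gives 7 common triads.

7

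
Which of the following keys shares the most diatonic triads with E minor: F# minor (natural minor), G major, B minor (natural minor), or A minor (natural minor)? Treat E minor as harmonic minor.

Triads of E minor (harmonic minor): Em (i), F#dim (ii°), Gaug (III+), Am (iv), B (V), C (VI), D#dim (vii°).
F# minor (natural minor) shares 0: none.
G major shares 4: Em, F#dim, Am, C.
B minor (natural minor) shares 1: Em.
A minor (natural minor) shares 3: Em, Am, C.
The most common triads (4) are shared with G major.

G major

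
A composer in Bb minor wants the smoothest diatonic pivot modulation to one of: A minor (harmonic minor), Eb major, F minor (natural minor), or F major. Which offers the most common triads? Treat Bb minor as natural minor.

Triads of Bb minor (natural minor): Bbm (i), Cdim (ii°), Db (III), Ebm (iv), Fm (v), Gb (VI), Ab (VII).
A minor (harmonic minor) shares 0: none.
Eb major shares 2: Fm, Ab.
F minor (natural minor) shares 4: Bbm, Db, Fm, Ab.
F major shares 0: none.
The most common triads (4) are shared with F minor.

F minor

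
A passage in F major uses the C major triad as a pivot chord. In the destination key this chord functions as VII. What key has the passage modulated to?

The numeral VII denotes a major triad on scale degree 7. With C on degree 7, the tonic of the new key is D.
Degree 7 carries a major triad in natural-minor keys, so the destination is D minor.
Check: the diatonic triads of D minor (natural minor) are Dm (i), Edim (ii°), F (III), Gm (iv), Am (v), Bb (VI), C (VII) — C major is indeed VII.

D minor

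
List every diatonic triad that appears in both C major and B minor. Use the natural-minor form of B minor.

Triads in C major: C (I), Dm (ii), Em (iii), F (IV), G (V), Am (vi), Bdim (vii°).
Triads in B minor (natural minor): Bm (i), C#dim (ii°), D (III), Em (iv), F#m (v), G (VI), A (VII).
Shared triads with their functions: Em (iii in C major, iv in B minor); G (V in C major, VI in B minor).

Em, G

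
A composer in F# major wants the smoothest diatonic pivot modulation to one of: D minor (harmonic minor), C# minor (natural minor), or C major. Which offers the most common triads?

Triads of F# major: F# major (I), G# minor (ii), A# minor (iii), B major (IV), C# major (V), D# minor (vi), E# diminished (vii°).
D minor (harmonic minor) shares 0: none.
C# minor (natural minor) shares 2: G#m, B.
C major shares 0: none.
The most common triads (2) are shared with C# minor.

C# minor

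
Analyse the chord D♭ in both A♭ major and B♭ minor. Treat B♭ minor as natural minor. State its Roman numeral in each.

IV in A♭ major; III in B♭ minor

The scale of A♭ major is A♭ B♭ C D♭ E♭ F G; D♭ is degree 4, and the triad built there (D♭-F-A♭) is major, so it is IV.
The scale of B♭ minor (natural minor) is B♭ C D♭ E♭ F G♭ A♭; D♭ is degree 3, and the triad built there (D♭-F-A♭) is major, so it is III.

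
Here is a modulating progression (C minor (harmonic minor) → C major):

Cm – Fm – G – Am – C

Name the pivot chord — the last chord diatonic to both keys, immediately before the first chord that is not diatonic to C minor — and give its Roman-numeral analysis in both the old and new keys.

G — V in C minor, V in C major

Chords diatonic to C minor: Cm, Ddim, E♭aug, Fm, G, A♭, Bdim.
Reading the progression, the first chord not in that set is Am, so the modulation leaves C minor there.
The chord immediately before Am is G, which is diatonic to both keys: V in C minor and V in C major.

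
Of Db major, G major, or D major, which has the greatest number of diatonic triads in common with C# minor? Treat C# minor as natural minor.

Triads of C# minor (natural minor): C#m (i), D#dim (ii°), E (III), F#m (iv), G#m (v), A (VI), B (VII).
Db major shares 0: none.
G major shares 0: none.
D major shares 2: F#m, A.
The most common triads (2) are shared with D major.

D major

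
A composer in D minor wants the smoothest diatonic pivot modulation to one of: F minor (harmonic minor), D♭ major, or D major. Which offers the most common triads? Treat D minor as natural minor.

F minor

Triads of D minor (natural minor): Dm (i), Edim (ii°), F (III), Gm (iv), Am (v), B♭ (VI), C (VII).
F minor (harmonic minor) shares 2: Edim, C.
D♭ major shares 0: none.
D major shares 0: none.
The most common triads (2) are shared with F minor.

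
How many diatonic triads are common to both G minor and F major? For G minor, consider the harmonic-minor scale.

1

Diatonic triads of G minor (harmonic minor): G minor (i), A diminished (ii°), B♭ augmented (III+), C minor (iv), D major (V), E♭ major (VI), F♯ diminished (vii°).
Diatonic triads of F major: F major (I), G minor (ii), A minor (iii), B♭ major (IV), C major (V), D minor (vi), E diminished (vii°).
Matching root and quality in both lists: G minor.
That gives 1 common triad.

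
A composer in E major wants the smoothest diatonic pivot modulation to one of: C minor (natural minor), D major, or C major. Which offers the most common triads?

D major

Triads of E major: E (I), F♯m (ii), G♯m (iii), A (IV), B (V), C♯m (vi), D♯dim (vii°).
C minor (natural minor) shares 0: none.
D major shares 2: F♯m, A.
C major shares 0: none.
The most common triads (2) are shared with D major.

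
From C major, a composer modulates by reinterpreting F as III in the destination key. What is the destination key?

The numeral III denotes a major triad on scale degree 3. With F on degree 3, the tonic of the new key is D.
Degree 3 carries a major triad in natural-minor keys, so the destination is D minor.
Check: the diatonic triads of D minor (natural minor) are Dm (i), Edim (ii°), F (III), Gm (iv), Am (v), Bb (VI), C (VII) — F is indeed III.

D minor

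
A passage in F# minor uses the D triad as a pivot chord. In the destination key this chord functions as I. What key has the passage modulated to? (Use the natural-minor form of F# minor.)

D major

The numeral I denotes a major triad on scale degree 1. With D on degree 1, the tonic of the new key is D.
Degree 1 carries a major triad in major keys, so the destination is D major.
Check: the diatonic triads of D major are D (I), Em (ii), F#m (iii), G (IV), A (V), Bm (vi), C#dim (vii°) — D is indeed I.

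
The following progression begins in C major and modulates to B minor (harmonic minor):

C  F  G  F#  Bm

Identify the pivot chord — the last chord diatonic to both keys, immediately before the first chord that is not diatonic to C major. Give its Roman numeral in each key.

Chords diatonic to C major: C, Dm, Em, F, G, Am, Bdim.
Reading the progression, the first chord not in that set is F#, so the modulation leaves C major there.
The chord immediately before F# is G, which is diatonic to both keys: V in C major and VI in B minor.

G — V in C major, VI in B minor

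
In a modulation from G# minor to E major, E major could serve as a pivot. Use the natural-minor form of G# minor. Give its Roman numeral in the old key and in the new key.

The scale of G# minor (natural minor) is G# A# B C# D# E F#; E is degree 6, and the triad built there (E-G#-B) is major, so it is VI.
The scale of E major is E F# G# A B C# D#; E is degree 1, and the triad built there (E-G#-B) is major, so it is I.

VI in G# minor; I in E major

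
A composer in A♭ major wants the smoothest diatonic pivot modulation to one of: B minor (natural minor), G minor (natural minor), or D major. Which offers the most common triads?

G minor

Triads of A♭ major: A♭ (I), B♭m (ii), Cm (iii), D♭ (IV), E♭ (V), Fm (vi), Gdim (vii°).
B minor (natural minor) shares 0: none.
G minor (natural minor) shares 2: Cm, E♭.
D major shares 0: none.
The most common triads (2) are shared with G minor.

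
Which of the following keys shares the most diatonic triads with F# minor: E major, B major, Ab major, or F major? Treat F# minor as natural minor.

E major

Triads of F# minor (natural minor): F# minor (i), G# diminished (ii°), A major (III), B minor (iv), C# minor (v), D major (VI), E major (VII).
E major shares 4: F#m, A, C#m, E.
B major shares 2: C#m, E.
Ab major shares 0: none.
F major shares 0: none.
The most common triads (4) are shared with E major.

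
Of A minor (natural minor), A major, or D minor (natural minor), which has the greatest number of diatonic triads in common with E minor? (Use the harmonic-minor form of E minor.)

A minor

Triads of E minor (harmonic minor): E minor (i), F# diminished (ii°), G augmented (III+), A minor (iv), B major (V), C major (VI), D# diminished (vii°).
A minor (natural minor) shares 3: Em, Am, C.
A major shares 0: none.
D minor (natural minor) shares 2: Am, C.
The most common triads (3) are shared with A minor.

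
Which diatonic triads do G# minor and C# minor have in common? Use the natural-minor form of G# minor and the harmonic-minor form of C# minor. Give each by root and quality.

Triads in G# minor (natural minor): G#m (i), A#dim (ii°), B (III), C#m (iv), D#m (v), E (VI), F# (VII).
Triads in C# minor (harmonic minor): C#m (i), D#dim (ii°), Eaug (III+), F#m (iv), G# (V), A (VI), B#dim (vii°).
Shared triads with their functions: C#m (iv in G# minor, i in C# minor).

C#m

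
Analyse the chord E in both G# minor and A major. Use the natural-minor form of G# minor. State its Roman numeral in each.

VI in G# minor; V in A major

The scale of G# minor (natural minor) is G# A# B C# D# E F#; E is degree 6, and the triad built there (E-G#-B) is major, so it is VI.
The scale of A major is A B C# D E F# G#; E is degree 5, and the triad built there (E-G#-B) is major, so it is V.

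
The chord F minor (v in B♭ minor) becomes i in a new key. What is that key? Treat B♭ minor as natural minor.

The numeral i denotes a minor triad on scale degree 1. With F on degree 1, the tonic of the new key is F.
Degree 1 carries a minor triad in minor keys, so the destination is F minor.
Check: the diatonic triads of F minor (natural minor) are Fm (i), Gdim (ii°), A♭ (III), B♭m (iv), Cm (v), D♭ (VI), E♭ (VII) — F minor is indeed i.

F minor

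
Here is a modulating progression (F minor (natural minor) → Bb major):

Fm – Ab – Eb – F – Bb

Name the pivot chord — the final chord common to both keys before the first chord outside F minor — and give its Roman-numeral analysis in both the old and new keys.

Chords diatonic to F minor: Fm, Gdim, Ab, Bbm, Cm, Db, Eb.
Reading the progression, the first chord not in that set is F, so the modulation leaves F minor there.
The chord immediately before F is Eb, which is diatonic to both keys: VII in F minor and IV in Bb major.

Eb — VII in F minor, IV in Bb major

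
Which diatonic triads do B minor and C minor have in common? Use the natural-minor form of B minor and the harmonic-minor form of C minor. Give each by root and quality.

Triads in B minor (natural minor): Bm (i), C#dim (ii°), D (III), Em (iv), F#m (v), G (VI), A (VII).
Triads in C minor (harmonic minor): Cm (i), Ddim (ii°), Ebaug (III+), Fm (iv), G (V), Ab (VI), Bdim (vii°).
Shared triads with their functions: G (VI in B minor, V in C minor).

G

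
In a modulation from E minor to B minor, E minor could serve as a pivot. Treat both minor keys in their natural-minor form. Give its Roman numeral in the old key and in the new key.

i in E minor; iv in B minor

The scale of E minor (natural minor) is E F♯ G A B C D; E is degree 1, and the triad built there (E-G-B) is minor, so it is i.
The scale of B minor (natural minor) is B C♯ D E F♯ G A; E is degree 4, and the triad built there (E-G-B) is minor, so it is iv.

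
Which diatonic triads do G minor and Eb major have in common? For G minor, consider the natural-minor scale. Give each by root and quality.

Triads in G minor (natural minor): G minor (i), A diminished (ii°), Bb major (III), C minor (iv), D minor (v), Eb major (VI), F major (VII).
Triads in Eb major: Eb major (I), F minor (ii), G minor (iii), Ab major (IV), Bb major (V), C minor (vi), D diminished (vii°).
Shared triads with their functions: G minor (i in G minor, iii in Eb major); Bb major (III in G minor, V in Eb major); C minor (iv in G minor, vi in Eb major); Eb major (VI in G minor, I in Eb major).

Gm, Bb, Cm, Eb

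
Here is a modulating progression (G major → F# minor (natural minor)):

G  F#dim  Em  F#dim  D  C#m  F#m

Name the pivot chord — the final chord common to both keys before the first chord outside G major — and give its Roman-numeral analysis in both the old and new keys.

Chords diatonic to G major: G, Am, Bm, C, D, Em, F#dim.
Reading the progression, the first chord not in that set is C#m, so the modulation leaves G major there.
The chord immediately before C#m is D, which is diatonic to both keys: V in G major and VI in F# minor.

D — V in G major, VI in F# minor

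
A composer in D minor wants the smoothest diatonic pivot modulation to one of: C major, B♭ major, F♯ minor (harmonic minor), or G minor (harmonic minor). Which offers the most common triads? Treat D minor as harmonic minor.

Triads of D minor (harmonic minor): Dm (i), Edim (ii°), Faug (III+), Gm (iv), A (V), B♭ (VI), C♯dim (vii°).
C major shares 1: Dm.
B♭ major shares 3: Dm, Gm, B♭.
F♯ minor (harmonic minor) shares 0: none.
G minor (harmonic minor) shares 1: Gm.
The most common triads (3) are shared with B♭ major.

B♭ major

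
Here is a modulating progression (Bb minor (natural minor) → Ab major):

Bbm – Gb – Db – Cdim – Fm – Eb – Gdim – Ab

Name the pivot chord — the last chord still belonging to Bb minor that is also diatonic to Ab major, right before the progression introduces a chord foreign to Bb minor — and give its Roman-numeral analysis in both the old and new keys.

Chords diatonic to Bb minor: Bbm, Cdim, Db, Ebm, Fm, Gb, Ab.
Reading the progression, the first chord not in that set is Eb, so the modulation leaves Bb minor there.
The chord immediately before Eb is Fm, which is diatonic to both keys: v in Bb minor and vi in Ab major.

Fm — v in Bb minor, vi in Ab major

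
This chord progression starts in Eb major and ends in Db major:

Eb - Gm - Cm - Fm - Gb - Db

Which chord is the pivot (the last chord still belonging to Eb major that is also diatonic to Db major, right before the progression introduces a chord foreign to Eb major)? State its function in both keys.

Fm — ii in Eb major, iii in Db major

Chords diatonic to Eb major: Eb, Fm, Gm, Ab, Bb, Cm, Ddim.
Reading the progression, the first chord not in that set is Gb, so the modulation leaves Eb major there.
The chord immediately before Gb is Fm, which is diatonic to both keys: ii in Eb major and iii in Db major.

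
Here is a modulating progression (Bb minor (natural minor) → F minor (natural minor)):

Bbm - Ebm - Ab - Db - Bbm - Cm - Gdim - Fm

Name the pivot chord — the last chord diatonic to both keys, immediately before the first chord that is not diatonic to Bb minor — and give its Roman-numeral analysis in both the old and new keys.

Bbm — i in Bb minor, iv in F minor

Chords diatonic to Bb minor: Bbm, Cdim, Db, Ebm, Fm, Gb, Ab.
Reading the progression, the first chord not in that set is Cm, so the modulation leaves Bb minor there.
The chord immediately before Cm is Bbm, which is diatonic to both keys: i in Bb minor and iv in F minor.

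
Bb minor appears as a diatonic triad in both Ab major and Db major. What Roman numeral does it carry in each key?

The scale of Ab major is Ab Bb C Db Eb F G; Bb is degree 2, and the triad built there (Bb-Db-F) is minor, so it is ii.
The scale of Db major is Db Eb F Gb Ab Bb C; Bb is degree 6, and the triad built there (Bb-Db-F) is minor, so it is vi.

ii in Ab major; vi in Db major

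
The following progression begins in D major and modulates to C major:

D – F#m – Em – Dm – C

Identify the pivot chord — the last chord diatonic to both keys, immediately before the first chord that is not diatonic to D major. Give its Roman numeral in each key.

Chords diatonic to D major: D, Em, F#m, G, A, Bm, C#dim.
Reading the progression, the first chord not in that set is Dm, so the modulation leaves D major there.
The chord immediately before Dm is Em, which is diatonic to both keys: ii in D major and iii in C major.

Em — ii in D major, iii in C major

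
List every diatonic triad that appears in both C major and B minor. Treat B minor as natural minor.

Triads in C major: C major (I), D minor (ii), E minor (iii), F major (IV), G major (V), A minor (vi), B diminished (vii°).
Triads in B minor (natural minor): B minor (i), C♯ diminished (ii°), D major (III), E minor (iv), F♯ minor (v), G major (VI), A major (VII).
Shared triads with their functions: E minor (iii in C major, iv in B minor); G major (V in C major, VI in B minor).

Em, G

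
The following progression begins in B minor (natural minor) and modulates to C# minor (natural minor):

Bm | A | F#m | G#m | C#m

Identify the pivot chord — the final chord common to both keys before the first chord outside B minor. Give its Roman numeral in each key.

F#m — v in B minor, iv in C# minor

Chords diatonic to B minor: Bm, C#dim, D, Em, F#m, G, A.
Reading the progression, the first chord not in that set is G#m, so the modulation leaves B minor there.
The chord immediately before G#m is F#m, which is diatonic to both keys: v in B minor and iv in C# minor.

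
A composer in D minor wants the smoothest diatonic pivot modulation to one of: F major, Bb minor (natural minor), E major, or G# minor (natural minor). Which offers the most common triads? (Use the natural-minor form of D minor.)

Triads of D minor (natural minor): D minor (i), E diminished (ii°), F major (III), G minor (iv), A minor (v), Bb major (VI), C major (VII).
F major shares 7: Dm, Edim, F, Gm, Am, Bb, C.
Bb minor (natural minor) shares 0: none.
E major shares 0: none.
G# minor (natural minor) shares 0: none.
The most common triads (7) are shared with F major.

F major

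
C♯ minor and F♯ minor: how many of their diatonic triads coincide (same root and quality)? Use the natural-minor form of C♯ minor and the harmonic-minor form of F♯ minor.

1

Diatonic triads of C♯ minor (natural minor): C♯ minor (i), D♯ diminished (ii°), E major (III), F♯ minor (iv), G♯ minor (v), A major (VI), B major (VII).
Diatonic triads of F♯ minor (harmonic minor): F♯ minor (i), G♯ diminished (ii°), A augmented (III+), B minor (iv), C♯ major (V), D major (VI), E♯ diminished (vii°).
Matching root and quality in both lists: F♯ minor.
That gives 1 common triad.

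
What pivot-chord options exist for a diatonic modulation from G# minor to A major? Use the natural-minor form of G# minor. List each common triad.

C#m, E

Triads in G# minor (natural minor): G#m (i), A#dim (ii°), B (III), C#m (iv), D#m (v), E (VI), F# (VII).
Triads in A major: A (I), Bm (ii), C#m (iii), D (IV), E (V), F#m (vi), G#dim (vii°).
Shared triads with their functions: C#m (iv in G# minor, iii in A major); E (VI in G# minor, V in A major).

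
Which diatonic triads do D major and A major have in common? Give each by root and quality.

Triads in D major: D (I), Em (ii), F#m (iii), G (IV), A (V), Bm (vi), C#dim (vii°).
Triads in A major: A (I), Bm (ii), C#m (iii), D (IV), E (V), F#m (vi), G#dim (vii°).
Shared triads with their functions: D (I in D major, IV in A major); F#m (iii in D major, vi in A major); A (V in D major, I in A major); Bm (vi in D major, ii in A major).

D, F#m, A, Bm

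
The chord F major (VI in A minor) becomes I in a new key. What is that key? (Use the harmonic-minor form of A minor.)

F major

The numeral I denotes a major triad on scale degree 1. With F on degree 1, the tonic of the new key is F.
Degree 1 carries a major triad in major keys, so the destination is F major.
Check: the diatonic triads of F major are F (I), Gm (ii), Am (iii), Bb (IV), C (V), Dm (vi), Edim (vii°) — F major is indeed I.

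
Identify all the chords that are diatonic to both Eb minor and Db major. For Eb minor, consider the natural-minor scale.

Ebm, Gb, Bbm, Db

Triads in Eb minor (natural minor): Ebm (i), Fdim (ii°), Gb (III), Abm (iv), Bbm (v), Cb (VI), Db (VII).
Triads in Db major: Db (I), Ebm (ii), Fm (iii), Gb (IV), Ab (V), Bbm (vi), Cdim (vii°).
Shared triads with their functions: Ebm (i in Eb minor, ii in Db major); Gb (III in Eb minor, IV in Db major); Bbm (v in Eb minor, vi in Db major); Db (VII in Eb minor, I in Db major).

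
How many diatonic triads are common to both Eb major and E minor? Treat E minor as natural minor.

Diatonic triads of Eb major: Eb (I), Fm (ii), Gm (iii), Ab (IV), Bb (V), Cm (vi), Ddim (vii°).
Diatonic triads of E minor (natural minor): Em (i), F#dim (ii°), G (III), Am (iv), Bm (v), C (VI), D (VII).
No triad has the same root and quality in both keys.

0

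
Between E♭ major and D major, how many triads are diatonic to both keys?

Diatonic triads of E♭ major: E♭ major (I), F minor (ii), G minor (iii), A♭ major (IV), B♭ major (V), C minor (vi), D diminished (vii°).
Diatonic triads of D major: D major (I), E minor (ii), F♯ minor (iii), G major (IV), A major (V), B minor (vi), C♯ diminished (vii°).
No triad has the same root and quality in both keys.

0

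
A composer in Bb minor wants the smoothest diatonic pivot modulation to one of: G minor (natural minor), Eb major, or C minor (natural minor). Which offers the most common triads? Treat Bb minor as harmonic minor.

G minor

Triads of Bb minor (harmonic minor): Bb minor (i), C diminished (ii°), Db augmented (III+), Eb minor (iv), F major (V), Gb major (VI), A diminished (vii°).
G minor (natural minor) shares 2: F, Adim.
Eb major shares 0: none.
C minor (natural minor) shares 0: none.
The most common triads (2) are shared with G minor.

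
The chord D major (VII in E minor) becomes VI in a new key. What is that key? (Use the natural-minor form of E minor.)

F# minor

The numeral VI denotes a major triad on scale degree 6. With D on degree 6, the tonic of the new key is F#.
Degree 6 carries a major triad in minor keys, so the destination is F# minor.
Check: the diatonic triads of F# minor (natural minor) are F#m (i), G#dim (ii°), A (III), Bm (iv), C#m (v), D (VI), E (VII) — D major is indeed VI.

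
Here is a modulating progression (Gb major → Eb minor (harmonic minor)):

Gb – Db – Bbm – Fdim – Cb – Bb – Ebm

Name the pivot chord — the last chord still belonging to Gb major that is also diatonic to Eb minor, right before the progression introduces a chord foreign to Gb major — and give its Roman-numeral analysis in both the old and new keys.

Chords diatonic to Gb major: Gb, Abm, Bbm, Cb, Db, Ebm, Fdim.
Reading the progression, the first chord not in that set is Bb, so the modulation leaves Gb major there.
The chord immediately before Bb is Cb, which is diatonic to both keys: IV in Gb major and VI in Eb minor.

Cb — IV in Gb major, VI in Eb minor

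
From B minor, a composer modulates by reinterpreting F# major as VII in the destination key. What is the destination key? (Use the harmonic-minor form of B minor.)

The numeral VII denotes a major triad on scale degree 7. With F# on degree 7, the tonic of the new key is G#.
Degree 7 carries a major triad in natural-minor keys, so the destination is G# minor.
Check: the diatonic triads of G# minor (natural minor) are G#m (i), A#dim (ii°), B (III), C#m (iv), D#m (v), E (VI), F# (VII) — F# major is indeed VII.

G# minor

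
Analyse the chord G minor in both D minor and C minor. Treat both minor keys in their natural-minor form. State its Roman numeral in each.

The scale of D minor (natural minor) is D E F G A B♭ C; G is degree 4, and the triad built there (G-B♭-D) is minor, so it is iv.
The scale of C minor (natural minor) is C D E♭ F G A♭ B♭; G is degree 5, and the triad built there (G-B♭-D) is minor, so it is v.

iv in D minor; v in C minor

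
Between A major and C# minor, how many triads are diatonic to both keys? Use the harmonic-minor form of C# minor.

Diatonic triads of A major: A (I), Bm (ii), C#m (iii), D (IV), E (V), F#m (vi), G#dim (vii°).
Diatonic triads of C# minor (harmonic minor): C#m (i), D#dim (ii°), Eaug (III+), F#m (iv), G# (V), A (VI), B#dim (vii°).
Matching root and quality in both lists: A, C#m, F#m.
That gives 3 common triads.

3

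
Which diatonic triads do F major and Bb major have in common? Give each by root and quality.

F, Gm, Bb, Dm

Triads in F major: F major (I), G minor (ii), A minor (iii), Bb major (IV), C major (V), D minor (vi), E diminished (vii°).
Triads in Bb major: Bb major (I), C minor (ii), D minor (iii), Eb major (IV), F major (V), G minor (vi), A diminished (vii°).
Shared triads with their functions: F major (I in F major, V in Bb major); G minor (ii in F major, vi in Bb major); Bb major (IV in F major, I in Bb major); D minor (vi in F major, iii in Bb major).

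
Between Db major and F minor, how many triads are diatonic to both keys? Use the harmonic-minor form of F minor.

Diatonic triads of Db major: Db (I), Ebm (ii), Fm (iii), Gb (IV), Ab (V), Bbm (vi), Cdim (vii°).
Diatonic triads of F minor (harmonic minor): Fm (i), Gdim (ii°), Abaug (III+), Bbm (iv), C (V), Db (VI), Edim (vii°).
Matching root and quality in both lists: Db, Fm, Bbm.
That gives 3 common triads.

3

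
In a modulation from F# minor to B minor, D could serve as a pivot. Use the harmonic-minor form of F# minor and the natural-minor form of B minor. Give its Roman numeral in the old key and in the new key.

The scale of F# minor (harmonic minor) is F# G# A B C# D E#; D is degree 6, and the triad built there (D-F#-A) is major, so it is VI.
The scale of B minor (natural minor) is B C# D E F# G A; D is degree 3, and the triad built there (D-F#-A) is major, so it is III.

VI in F# minor; III in B minor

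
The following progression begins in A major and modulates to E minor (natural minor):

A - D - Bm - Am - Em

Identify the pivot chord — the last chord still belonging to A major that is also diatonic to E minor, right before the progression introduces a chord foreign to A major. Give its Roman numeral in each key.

Bm — ii in A major, v in E minor

Chords diatonic to A major: A, Bm, C#m, D, E, F#m, G#dim.
Reading the progression, the first chord not in that set is Am, so the modulation leaves A major there.
The chord immediately before Am is Bm, which is diatonic to both keys: ii in A major and v in E minor.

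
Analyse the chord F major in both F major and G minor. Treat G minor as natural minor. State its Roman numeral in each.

The scale of F major is F G A B♭ C D E; F is degree 1, and the triad built there (F-A-C) is major, so it is I.
The scale of G minor (natural minor) is G A B♭ C D E♭ F; F is degree 7, and the triad built there (F-A-C) is major, so it is VII.

I in F major; VII in G minor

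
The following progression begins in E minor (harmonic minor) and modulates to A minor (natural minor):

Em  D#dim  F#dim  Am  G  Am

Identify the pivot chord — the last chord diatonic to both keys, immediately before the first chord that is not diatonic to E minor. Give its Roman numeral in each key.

Chords diatonic to E minor: Em, F#dim, Gaug, Am, B, C, D#dim.
Reading the progression, the first chord not in that set is G, so the modulation leaves E minor there.
The chord immediately before G is Am, which is diatonic to both keys: iv in E minor and i in A minor.

Am — iv in E minor, i in A minor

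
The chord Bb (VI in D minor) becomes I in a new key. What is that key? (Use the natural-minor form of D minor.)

The numeral I denotes a major triad on scale degree 1. With Bb on degree 1, the tonic of the new key is Bb.
Degree 1 carries a major triad in major keys, so the destination is Bb major.
Check: the diatonic triads of Bb major are Bb (I), Cm (ii), Dm (iii), Eb (IV), F (V), Gm (vi), Adim (vii°) — Bb is indeed I.

Bb major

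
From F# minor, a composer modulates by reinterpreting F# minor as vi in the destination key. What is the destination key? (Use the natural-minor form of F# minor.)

The numeral vi denotes a minor triad on scale degree 6. With F# on degree 6, the tonic of the new key is A.
Degree 6 carries a minor triad in major keys, so the destination is A major.
Check: the diatonic triads of A major are A (I), Bm (ii), C#m (iii), D (IV), E (V), F#m (vi), G#dim (vii°) — F# minor is indeed vi.

A major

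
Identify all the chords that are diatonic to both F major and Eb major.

Gm, Bb

Triads in F major: F major (I), G minor (ii), A minor (iii), Bb major (IV), C major (V), D minor (vi), E diminished (vii°).
Triads in Eb major: Eb major (I), F minor (ii), G minor (iii), Ab major (IV), Bb major (V), C minor (vi), D diminished (vii°).
Shared triads with their functions: G minor (ii in F major, iii in Eb major); Bb major (IV in F major, V in Eb major).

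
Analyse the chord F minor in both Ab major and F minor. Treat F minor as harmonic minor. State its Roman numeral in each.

vi in Ab major; i in F minor

The scale of Ab major is Ab Bb C Db Eb F G; F is degree 6, and the triad built there (F-Ab-C) is minor, so it is vi.
The scale of F minor (harmonic minor) is F G Ab Bb C Db E; F is degree 1, and the triad built there (F-Ab-C) is minor, so it is i.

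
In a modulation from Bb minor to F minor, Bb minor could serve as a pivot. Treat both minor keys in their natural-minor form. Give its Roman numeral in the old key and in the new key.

The scale of Bb minor (natural minor) is Bb C Db Eb F Gb Ab; Bb is degree 1, and the triad built there (Bb-Db-F) is minor, so it is i.
The scale of F minor (natural minor) is F G Ab Bb C Db Eb; Bb is degree 4, and the triad built there (Bb-Db-F) is minor, so it is iv.

i in Bb minor; iv in F minor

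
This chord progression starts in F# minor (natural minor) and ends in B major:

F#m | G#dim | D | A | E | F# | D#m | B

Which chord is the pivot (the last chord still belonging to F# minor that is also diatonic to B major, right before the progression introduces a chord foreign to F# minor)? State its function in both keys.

E — VII in F# minor, IV in B major

Chords diatonic to F# minor: F#m, G#dim, A, Bm, C#m, D, E.
Reading the progression, the first chord not in that set is F#, so the modulation leaves F# minor there.
The chord immediately before F# is E, which is diatonic to both keys: VII in F# minor and IV in B major.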